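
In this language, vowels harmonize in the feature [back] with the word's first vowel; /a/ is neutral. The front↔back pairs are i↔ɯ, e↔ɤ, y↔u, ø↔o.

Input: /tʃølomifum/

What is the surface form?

/o/ harmonizes with /ø/ ([-back]) → [ø]
/u/ harmonizes with /ø/ ([-back]) → [y]

[tʃølømifym]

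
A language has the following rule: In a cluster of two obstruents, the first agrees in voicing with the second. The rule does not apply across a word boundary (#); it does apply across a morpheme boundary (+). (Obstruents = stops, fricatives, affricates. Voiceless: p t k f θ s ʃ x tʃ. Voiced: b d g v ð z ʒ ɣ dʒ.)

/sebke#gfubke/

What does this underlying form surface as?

[sepke#kfupke]

/b/ before /k/ (voiceless) → [p]
/g/ before /f/ (voiceless) → [k]
/b/ before /k/ (voiceless) → [p]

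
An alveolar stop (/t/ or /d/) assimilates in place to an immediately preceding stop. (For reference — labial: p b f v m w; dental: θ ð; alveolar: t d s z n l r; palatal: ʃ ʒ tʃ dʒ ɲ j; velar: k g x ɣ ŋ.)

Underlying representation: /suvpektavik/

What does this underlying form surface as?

/t/ after /k/ (velar) → [k]

[suvpekkavik]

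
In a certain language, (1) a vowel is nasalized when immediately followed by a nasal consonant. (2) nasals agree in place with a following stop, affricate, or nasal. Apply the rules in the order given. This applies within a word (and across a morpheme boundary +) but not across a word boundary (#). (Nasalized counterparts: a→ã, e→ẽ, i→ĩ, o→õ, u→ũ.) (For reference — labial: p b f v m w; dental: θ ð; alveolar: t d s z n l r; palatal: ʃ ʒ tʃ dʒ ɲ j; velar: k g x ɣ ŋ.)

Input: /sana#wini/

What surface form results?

[sãna#wĩni]

Rule 1: /a/ before nasal /n/ → [ã]
Rule 1: /i/ before nasal /n/ → [ĩ]
After rule 1: sãna#wĩni
Rule 2: no segment meets the rule's conditions; no change.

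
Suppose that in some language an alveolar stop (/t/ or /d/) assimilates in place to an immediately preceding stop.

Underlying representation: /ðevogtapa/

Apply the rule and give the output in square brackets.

/t/ after /g/ (velar) → [k]

[ðevogkapa]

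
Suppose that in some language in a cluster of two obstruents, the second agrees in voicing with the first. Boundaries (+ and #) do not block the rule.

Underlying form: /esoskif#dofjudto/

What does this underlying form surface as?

[esoskif#tofjuddo]

/d/ after /f/ (voiceless) → [t]
/t/ after /d/ (voiced) → [d]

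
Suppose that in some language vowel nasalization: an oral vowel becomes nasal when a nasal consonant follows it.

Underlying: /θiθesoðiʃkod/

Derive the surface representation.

no segment meets the rule's conditions; no change.

[θiθesoðiʃkod]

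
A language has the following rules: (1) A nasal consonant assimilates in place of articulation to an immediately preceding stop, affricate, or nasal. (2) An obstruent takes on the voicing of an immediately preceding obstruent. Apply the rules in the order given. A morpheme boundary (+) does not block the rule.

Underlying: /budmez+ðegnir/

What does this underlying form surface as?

Rule 1: /m/ after /d/ (alveolar) → [n]
Rule 1: /n/ after /g/ (velar) → [ŋ]
After rule 1: budnez+ðegŋir
Rule 2: no segment meets the rule's conditions; no change.

[budnez+ðegŋir]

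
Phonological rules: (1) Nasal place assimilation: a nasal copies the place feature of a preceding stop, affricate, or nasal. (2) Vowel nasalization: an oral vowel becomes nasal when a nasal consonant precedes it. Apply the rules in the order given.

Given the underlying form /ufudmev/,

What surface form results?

[ufudnẽv]

Rule 1: /m/ after /d/ (alveolar) → [n]
After rule 1: ufudnev
Rule 2: /e/ after nasal /n/ → [ẽ]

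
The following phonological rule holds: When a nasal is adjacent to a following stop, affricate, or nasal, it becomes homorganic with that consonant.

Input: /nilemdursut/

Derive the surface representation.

/m/ before /d/ (alveolar) → [n]

[nilendursut]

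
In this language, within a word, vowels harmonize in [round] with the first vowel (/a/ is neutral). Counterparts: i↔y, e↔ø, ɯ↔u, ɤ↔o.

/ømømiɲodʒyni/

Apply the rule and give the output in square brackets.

[ømømyɲodʒyny]

/i/ harmonizes with /ø/ ([+round]) → [y]
/i/ harmonizes with /ø/ ([+round]) → [y]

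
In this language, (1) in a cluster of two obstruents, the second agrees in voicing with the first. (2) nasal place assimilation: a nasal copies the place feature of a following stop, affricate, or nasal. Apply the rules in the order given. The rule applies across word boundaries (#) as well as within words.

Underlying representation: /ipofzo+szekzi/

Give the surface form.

Rule 1: /z/ after /f/ (voiceless) → [s]
Rule 1: /z/ after /s/ (voiceless) → [s]
Rule 1: /z/ after /k/ (voiceless) → [s]
After rule 1: ipofso+sseksi
Rule 2: no segment meets the rule's conditions; no change.

[ipofso+sseksi]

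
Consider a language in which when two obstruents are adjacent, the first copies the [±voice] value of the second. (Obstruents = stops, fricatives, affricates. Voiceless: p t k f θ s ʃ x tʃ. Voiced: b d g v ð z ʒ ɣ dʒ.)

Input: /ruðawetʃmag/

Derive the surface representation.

no segment meets the rule's conditions; no change.

[ruðawetʃmag]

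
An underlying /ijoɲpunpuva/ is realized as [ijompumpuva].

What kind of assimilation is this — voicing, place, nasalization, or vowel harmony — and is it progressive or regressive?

/ɲ/→[m] /n/→[m].
Each target copies a feature from the following segment, so the direction is regressive.

place assimilation, regressive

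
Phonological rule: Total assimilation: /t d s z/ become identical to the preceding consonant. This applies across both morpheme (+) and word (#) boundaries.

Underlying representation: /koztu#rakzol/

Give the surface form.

[kozzu#rakkol]

/t/ after /z/ → [z] (total assimilation)
/z/ after /k/ → [k] (total assimilation)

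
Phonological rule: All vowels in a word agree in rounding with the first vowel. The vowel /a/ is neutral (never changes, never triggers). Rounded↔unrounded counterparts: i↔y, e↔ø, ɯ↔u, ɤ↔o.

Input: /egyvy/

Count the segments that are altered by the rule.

/y/ harmonizes with /e/ ([-round]) → [i]
/y/ harmonizes with /e/ ([-round]) → [i]
2 segments change.

2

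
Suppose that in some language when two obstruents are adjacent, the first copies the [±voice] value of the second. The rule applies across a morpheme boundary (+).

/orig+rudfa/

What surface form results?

/d/ before /f/ (voiceless) → [t]

[orig+rutfa]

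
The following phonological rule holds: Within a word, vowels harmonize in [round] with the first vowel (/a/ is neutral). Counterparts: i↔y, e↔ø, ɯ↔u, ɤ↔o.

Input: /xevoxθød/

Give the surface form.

/o/ harmonizes with /e/ ([-round]) → [ɤ]
/ø/ harmonizes with /e/ ([-round]) → [e]

[xevɤxθed]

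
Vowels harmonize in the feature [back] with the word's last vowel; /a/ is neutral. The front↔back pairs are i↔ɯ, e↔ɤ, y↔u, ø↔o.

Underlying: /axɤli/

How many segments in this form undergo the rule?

1

/ɤ/ harmonizes with /i/ ([-back]) → [e]
1 segment changes.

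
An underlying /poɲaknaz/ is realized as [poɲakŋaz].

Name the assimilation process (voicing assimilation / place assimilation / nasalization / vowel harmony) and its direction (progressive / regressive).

/n/→[ŋ].
Each target copies a feature from the preceding segment, so the direction is progressive.

place assimilation, progressive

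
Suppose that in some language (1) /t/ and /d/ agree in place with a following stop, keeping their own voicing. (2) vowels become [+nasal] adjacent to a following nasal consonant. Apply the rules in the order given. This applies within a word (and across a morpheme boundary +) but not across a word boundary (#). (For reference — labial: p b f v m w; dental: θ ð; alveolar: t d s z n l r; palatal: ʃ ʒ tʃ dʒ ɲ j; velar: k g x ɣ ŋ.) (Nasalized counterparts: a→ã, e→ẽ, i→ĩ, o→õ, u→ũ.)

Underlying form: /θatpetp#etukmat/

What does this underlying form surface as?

Rule 1: /t/ before /p/ (labial) → [p]
Rule 1: /t/ before /p/ (labial) → [p]
After rule 1: θappepp#etukmat
Rule 2: no segment meets the rule's conditions; no change.

[θappepp#etukmat]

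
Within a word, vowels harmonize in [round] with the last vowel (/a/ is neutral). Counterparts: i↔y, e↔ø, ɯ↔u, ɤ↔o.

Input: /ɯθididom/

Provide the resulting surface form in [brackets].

/ɯ/ harmonizes with /o/ ([+round]) → [u]
/i/ harmonizes with /o/ ([+round]) → [y]
/i/ harmonizes with /o/ ([+round]) → [y]

[uθydydom]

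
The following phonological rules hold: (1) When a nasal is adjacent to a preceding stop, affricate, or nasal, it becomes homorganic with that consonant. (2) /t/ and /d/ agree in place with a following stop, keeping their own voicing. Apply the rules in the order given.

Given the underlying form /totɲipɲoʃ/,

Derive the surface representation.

[totnipmoʃ]

Rule 1: /ɲ/ after /t/ (alveolar) → [n]
Rule 1: /ɲ/ after /p/ (labial) → [m]
After rule 1: totnipmoʃ
Rule 2: no segment meets the rule's conditions; no change.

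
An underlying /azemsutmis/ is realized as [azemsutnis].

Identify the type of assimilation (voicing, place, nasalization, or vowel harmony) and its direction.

place assimilation, progressive

/m/→[n].
Each target copies a feature from the preceding segment, so the direction is progressive.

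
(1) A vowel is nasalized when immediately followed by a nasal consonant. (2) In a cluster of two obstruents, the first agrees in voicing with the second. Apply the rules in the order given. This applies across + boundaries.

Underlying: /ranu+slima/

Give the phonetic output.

[rãnu+slĩma]

Rule 1: /a/ before nasal /n/ → [ã]
Rule 1: /i/ before nasal /m/ → [ĩ]
After rule 1: rãnu+slĩma
Rule 2: no segment meets the rule's conditions; no change.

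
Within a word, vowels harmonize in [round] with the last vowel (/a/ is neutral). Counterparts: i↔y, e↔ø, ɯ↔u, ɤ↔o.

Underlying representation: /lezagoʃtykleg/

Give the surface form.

/o/ harmonizes with /e/ ([-round]) → [ɤ]
/y/ harmonizes with /e/ ([-round]) → [i]

[lezagɤʃtikleg]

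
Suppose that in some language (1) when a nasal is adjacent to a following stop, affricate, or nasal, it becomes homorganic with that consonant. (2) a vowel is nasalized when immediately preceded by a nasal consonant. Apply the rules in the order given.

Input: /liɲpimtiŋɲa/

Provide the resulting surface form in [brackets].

[limpintiɲɲã]

Rule 1: /ɲ/ before /p/ (labial) → [m]
Rule 1: /m/ before /t/ (alveolar) → [n]
Rule 1: /ŋ/ before /ɲ/ (palatal) → [ɲ]
After rule 1: limpintiɲɲa
Rule 2: /a/ after nasal /ɲ/ → [ã]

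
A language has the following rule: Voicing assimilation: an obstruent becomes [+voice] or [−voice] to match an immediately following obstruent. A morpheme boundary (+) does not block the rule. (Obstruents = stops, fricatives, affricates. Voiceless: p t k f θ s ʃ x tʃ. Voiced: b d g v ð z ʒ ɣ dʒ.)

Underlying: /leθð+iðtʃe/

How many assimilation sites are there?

/θ/ before /ð/ (voiced) → [ð]
/ð/ before /tʃ/ (voiceless) → [θ]
2 segments change.

2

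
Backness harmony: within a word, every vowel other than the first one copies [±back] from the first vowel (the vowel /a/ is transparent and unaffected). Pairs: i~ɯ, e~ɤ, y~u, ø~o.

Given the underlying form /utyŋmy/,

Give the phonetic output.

[utuŋmu]

/y/ harmonizes with /u/ ([+back]) → [u]
/y/ harmonizes with /u/ ([+back]) → [u]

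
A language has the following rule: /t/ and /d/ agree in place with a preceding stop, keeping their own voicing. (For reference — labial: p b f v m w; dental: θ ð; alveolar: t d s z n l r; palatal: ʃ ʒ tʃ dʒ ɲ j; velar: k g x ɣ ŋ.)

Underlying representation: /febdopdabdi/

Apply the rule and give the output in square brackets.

[febbopbabbi]

/d/ after /b/ (labial) → [b]
/d/ after /p/ (labial) → [b]
/d/ after /b/ (labial) → [b]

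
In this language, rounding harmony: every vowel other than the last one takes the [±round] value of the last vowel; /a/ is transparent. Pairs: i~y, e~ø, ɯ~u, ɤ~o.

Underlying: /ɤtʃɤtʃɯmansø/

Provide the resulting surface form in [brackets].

/ɤ/ harmonizes with /ø/ ([+round]) → [o]
/ɤ/ harmonizes with /ø/ ([+round]) → [o]
/ɯ/ harmonizes with /ø/ ([+round]) → [u]

[otʃotʃumansø]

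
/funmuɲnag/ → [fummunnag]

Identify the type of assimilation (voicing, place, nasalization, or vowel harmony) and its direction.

/n/→[m] /ɲ/→[n].
Each target copies a feature from the following segment, so the direction is regressive.

place assimilation, regressive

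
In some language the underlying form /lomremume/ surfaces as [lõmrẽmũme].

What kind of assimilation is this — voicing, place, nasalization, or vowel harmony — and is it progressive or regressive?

/o/→[õ] /e/→[ẽ] /u/→[ũ].
Each target copies a feature from the following segment, so the direction is regressive.

nasalization, regressive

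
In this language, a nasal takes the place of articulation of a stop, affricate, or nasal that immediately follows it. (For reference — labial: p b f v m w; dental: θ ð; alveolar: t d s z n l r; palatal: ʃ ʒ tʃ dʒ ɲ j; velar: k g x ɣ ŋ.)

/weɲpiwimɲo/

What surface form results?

/ɲ/ before /p/ (labial) → [m]
/m/ before /ɲ/ (palatal) → [ɲ]

[wempiwiɲɲo]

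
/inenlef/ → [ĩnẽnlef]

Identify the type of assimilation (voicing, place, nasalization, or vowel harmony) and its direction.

nasalization, regressive

/i/→[ĩ] /e/→[ẽ].
Each target copies a feature from the following segment, so the direction is regressive.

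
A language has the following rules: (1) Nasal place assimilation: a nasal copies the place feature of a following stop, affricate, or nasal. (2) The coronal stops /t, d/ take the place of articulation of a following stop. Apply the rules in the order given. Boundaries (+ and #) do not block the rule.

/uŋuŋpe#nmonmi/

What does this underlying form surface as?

[uŋumpe#mmommi]

Rule 1: /ŋ/ before /p/ (labial) → [m]
Rule 1: /n/ before /m/ (labial) → [m]
Rule 1: /n/ before /m/ (labial) → [m]
After rule 1: uŋumpe#mmommi
Rule 2: no segment meets the rule's conditions; no change.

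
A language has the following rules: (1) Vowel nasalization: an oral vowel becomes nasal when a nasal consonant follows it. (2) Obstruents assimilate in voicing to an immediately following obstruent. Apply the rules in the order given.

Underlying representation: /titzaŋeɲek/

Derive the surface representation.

Rule 1: /a/ before nasal /ŋ/ → [ã]
Rule 1: /e/ before nasal /ɲ/ → [ẽ]
After rule 1: titzãŋẽɲek
Rule 2: /t/ before /z/ (voiced) → [d]

[tidzãŋẽɲek]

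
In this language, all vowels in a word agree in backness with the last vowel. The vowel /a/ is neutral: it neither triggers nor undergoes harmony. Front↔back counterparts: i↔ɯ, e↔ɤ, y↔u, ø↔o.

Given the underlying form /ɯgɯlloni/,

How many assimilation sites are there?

3

/ɯ/ harmonizes with /i/ ([-back]) → [i]
/ɯ/ harmonizes with /i/ ([-back]) → [i]
/o/ harmonizes with /i/ ([-back]) → [ø]
3 segments change.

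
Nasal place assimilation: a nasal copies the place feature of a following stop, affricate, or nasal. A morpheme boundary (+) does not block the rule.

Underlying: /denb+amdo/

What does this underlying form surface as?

/n/ before /b/ (labial) → [m]
/m/ before /d/ (alveolar) → [n]

[demb+ando]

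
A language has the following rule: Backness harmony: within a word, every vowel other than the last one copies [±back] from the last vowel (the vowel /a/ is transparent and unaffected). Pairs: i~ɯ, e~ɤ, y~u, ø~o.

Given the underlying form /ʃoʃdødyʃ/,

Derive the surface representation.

[ʃøʃdødyʃ]

/o/ harmonizes with /y/ ([-back]) → [ø]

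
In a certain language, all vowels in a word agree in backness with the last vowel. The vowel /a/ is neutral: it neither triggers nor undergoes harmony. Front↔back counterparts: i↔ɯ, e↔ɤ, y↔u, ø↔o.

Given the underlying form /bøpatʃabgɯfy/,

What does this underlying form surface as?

/ɯ/ harmonizes with /y/ ([-back]) → [i]

[bøpatʃabgify]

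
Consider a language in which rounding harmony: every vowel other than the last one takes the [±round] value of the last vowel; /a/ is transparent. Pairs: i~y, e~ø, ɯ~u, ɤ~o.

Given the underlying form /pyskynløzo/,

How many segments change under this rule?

No segment meets the rule's conditions.

0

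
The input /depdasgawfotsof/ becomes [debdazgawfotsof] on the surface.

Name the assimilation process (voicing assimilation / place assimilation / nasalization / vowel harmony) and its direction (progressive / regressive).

voicing assimilation, regressive

/p/→[b] /s/→[z].
Each target copies a feature from the following segment, so the direction is regressive.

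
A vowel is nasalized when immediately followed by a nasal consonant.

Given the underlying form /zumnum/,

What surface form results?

/u/ before nasal /m/ → [ũ]
/u/ before nasal /m/ → [ũ]

[zũmnũm]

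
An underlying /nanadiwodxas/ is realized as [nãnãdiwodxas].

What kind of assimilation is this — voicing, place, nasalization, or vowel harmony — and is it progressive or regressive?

nasalization, progressive

/a/→[ã] /a/→[ã].
Each target copies a feature from the preceding segment, so the direction is progressive.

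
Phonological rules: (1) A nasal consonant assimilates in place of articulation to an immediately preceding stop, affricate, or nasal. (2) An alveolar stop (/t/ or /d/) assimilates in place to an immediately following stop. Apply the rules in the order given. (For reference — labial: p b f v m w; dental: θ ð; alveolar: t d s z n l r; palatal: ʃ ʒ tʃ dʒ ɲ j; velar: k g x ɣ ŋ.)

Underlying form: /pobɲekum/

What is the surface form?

[pobmekum]

Rule 1: /ɲ/ after /b/ (labial) → [m]
After rule 1: pobmekum
Rule 2: no segment meets the rule's conditions; no change.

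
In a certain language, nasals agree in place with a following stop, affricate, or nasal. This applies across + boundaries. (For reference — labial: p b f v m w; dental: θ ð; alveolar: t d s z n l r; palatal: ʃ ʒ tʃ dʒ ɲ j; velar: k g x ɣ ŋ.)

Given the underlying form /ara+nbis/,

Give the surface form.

/n/ before /b/ (labial) → [m]

[ara+mbis]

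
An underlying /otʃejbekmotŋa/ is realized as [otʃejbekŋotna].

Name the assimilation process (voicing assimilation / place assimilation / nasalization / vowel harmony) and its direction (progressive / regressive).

/m/→[ŋ] /ŋ/→[n].
Each target copies a feature from the preceding segment, so the direction is progressive.

place assimilation, progressive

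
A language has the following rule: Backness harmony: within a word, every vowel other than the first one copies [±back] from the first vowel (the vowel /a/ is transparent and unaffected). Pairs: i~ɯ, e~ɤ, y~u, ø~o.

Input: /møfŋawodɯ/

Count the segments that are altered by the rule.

2

/o/ harmonizes with /ø/ ([-back]) → [ø]
/ɯ/ harmonizes with /ø/ ([-back]) → [i]
2 segments change.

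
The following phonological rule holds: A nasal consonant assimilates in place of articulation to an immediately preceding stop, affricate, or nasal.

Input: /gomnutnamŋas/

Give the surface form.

[gommutnammas]

/n/ after /m/ (labial) → [m]
/ŋ/ after /m/ (labial) → [m]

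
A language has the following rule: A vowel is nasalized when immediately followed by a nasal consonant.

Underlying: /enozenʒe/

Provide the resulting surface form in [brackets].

[ẽnozẽnʒe]

/e/ before nasal /n/ → [ẽ]
/e/ before nasal /n/ → [ẽ]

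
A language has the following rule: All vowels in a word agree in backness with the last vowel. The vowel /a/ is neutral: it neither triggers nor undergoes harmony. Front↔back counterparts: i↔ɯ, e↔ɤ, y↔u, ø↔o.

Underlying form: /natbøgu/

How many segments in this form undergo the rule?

/ø/ harmonizes with /u/ ([+back]) → [o]
1 segment changes.

1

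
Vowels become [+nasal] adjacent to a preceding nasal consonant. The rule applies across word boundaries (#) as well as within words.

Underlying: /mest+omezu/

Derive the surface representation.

/e/ after nasal /m/ → [ẽ]
/e/ after nasal /m/ → [ẽ]

[mẽst+omẽzu]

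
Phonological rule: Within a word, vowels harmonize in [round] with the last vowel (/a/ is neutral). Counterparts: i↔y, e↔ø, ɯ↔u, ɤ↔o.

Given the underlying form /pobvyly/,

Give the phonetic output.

[pobvyly]

no segment meets the rule's conditions; no change.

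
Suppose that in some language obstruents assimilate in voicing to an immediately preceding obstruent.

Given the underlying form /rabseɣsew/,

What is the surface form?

/s/ after /b/ (voiced) → [z]
/s/ after /ɣ/ (voiced) → [z]

[rabzeɣzew]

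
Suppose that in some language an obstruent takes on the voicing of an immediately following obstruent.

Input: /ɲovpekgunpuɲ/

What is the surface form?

/v/ before /p/ (voiceless) → [f]
/k/ before /g/ (voiced) → [g]

[ɲofpeggunpuɲ]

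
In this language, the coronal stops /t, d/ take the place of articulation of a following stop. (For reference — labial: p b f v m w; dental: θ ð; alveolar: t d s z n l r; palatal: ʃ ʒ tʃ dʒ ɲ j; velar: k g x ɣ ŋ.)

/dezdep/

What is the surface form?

no segment meets the rule's conditions; no change.

[dezdep]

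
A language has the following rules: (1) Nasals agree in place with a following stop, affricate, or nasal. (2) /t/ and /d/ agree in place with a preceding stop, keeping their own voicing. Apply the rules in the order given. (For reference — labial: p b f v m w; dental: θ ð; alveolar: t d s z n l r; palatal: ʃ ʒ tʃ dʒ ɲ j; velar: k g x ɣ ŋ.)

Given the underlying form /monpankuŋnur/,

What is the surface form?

[mompaŋkunnur]

Rule 1: /n/ before /p/ (labial) → [m]
Rule 1: /n/ before /k/ (velar) → [ŋ]
Rule 1: /ŋ/ before /n/ (alveolar) → [n]
After rule 1: mompaŋkunnur
Rule 2: no segment meets the rule's conditions; no change.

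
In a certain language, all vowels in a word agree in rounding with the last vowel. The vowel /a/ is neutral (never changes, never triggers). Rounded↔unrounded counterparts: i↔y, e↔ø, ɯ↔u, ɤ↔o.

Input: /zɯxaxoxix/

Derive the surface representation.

[zɯxaxɤxix]

/o/ harmonizes with /i/ ([-round]) → [ɤ]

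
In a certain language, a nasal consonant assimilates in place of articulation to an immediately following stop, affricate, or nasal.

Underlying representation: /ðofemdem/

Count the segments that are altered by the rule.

/m/ before /d/ (alveolar) → [n]
1 segment changes.

1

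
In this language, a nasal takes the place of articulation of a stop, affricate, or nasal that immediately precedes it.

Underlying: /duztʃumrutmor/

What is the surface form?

[duztʃumrutnor]

/m/ after /t/ (alveolar) → [n]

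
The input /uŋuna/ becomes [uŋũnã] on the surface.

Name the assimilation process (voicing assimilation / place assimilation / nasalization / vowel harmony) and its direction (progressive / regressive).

nasalization, progressive

/u/→[ũ] /a/→[ã].
Each target copies a feature from the preceding segment, so the direction is progressive.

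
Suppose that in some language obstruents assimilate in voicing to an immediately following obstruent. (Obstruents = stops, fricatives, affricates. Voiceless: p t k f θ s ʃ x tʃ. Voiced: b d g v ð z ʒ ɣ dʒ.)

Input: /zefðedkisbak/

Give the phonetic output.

/f/ before /ð/ (voiced) → [v]
/d/ before /k/ (voiceless) → [t]
/s/ before /b/ (voiced) → [z]

[zevðetkizbak]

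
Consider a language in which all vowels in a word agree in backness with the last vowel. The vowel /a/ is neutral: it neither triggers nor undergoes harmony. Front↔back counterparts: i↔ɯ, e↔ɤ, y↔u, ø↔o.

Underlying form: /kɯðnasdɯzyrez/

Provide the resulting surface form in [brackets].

/ɯ/ harmonizes with /e/ ([-back]) → [i]
/ɯ/ harmonizes with /e/ ([-back]) → [i]

[kiðnasdizyrez]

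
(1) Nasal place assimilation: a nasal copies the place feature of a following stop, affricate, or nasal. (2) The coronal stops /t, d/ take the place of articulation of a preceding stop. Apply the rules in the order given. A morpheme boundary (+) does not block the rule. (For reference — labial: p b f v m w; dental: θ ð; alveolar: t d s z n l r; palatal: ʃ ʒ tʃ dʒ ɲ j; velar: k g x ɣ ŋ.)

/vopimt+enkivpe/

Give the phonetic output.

Rule 1: /m/ before /t/ (alveolar) → [n]
Rule 1: /n/ before /k/ (velar) → [ŋ]
After rule 1: vopint+eŋkivpe
Rule 2: no segment meets the rule's conditions; no change.

[vopint+eŋkivpe]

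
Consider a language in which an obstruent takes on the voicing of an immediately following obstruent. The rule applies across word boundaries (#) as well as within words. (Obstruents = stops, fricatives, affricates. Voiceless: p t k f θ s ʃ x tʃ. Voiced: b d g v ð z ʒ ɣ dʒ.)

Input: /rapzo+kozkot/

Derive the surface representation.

/p/ before /z/ (voiced) → [b]
/z/ before /k/ (voiceless) → [s]

[rabzo+koskot]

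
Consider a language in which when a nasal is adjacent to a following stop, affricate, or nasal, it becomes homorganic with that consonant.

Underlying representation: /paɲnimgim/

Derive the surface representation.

/ɲ/ before /n/ (alveolar) → [n]
/m/ before /g/ (velar) → [ŋ]

[panniŋgim]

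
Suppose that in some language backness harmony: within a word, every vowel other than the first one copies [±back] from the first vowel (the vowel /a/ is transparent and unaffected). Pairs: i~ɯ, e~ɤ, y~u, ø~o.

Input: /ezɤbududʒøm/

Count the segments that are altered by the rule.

/ɤ/ harmonizes with /e/ ([-back]) → [e]
/u/ harmonizes with /e/ ([-back]) → [y]
/u/ harmonizes with /e/ ([-back]) → [y]
3 segments change.

3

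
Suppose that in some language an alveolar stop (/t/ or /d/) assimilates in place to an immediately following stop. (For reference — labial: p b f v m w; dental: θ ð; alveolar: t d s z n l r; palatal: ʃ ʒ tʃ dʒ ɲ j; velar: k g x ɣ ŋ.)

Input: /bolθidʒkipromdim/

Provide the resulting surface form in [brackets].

no segment meets the rule's conditions; no change.

[bolθidʒkipromdim]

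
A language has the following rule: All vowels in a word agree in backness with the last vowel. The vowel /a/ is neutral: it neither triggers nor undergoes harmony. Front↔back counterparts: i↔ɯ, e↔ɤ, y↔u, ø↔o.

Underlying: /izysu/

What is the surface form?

[ɯzusu]

/i/ harmonizes with /u/ ([+back]) → [ɯ]
/y/ harmonizes with /u/ ([+back]) → [u]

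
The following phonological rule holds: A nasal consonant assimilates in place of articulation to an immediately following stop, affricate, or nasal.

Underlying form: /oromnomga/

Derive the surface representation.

[oronnoŋga]

/m/ before /n/ (alveolar) → [n]
/m/ before /g/ (velar) → [ŋ]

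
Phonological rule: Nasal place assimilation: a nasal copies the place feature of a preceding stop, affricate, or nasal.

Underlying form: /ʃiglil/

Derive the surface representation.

[ʃiglil]

no segment meets the rule's conditions; no change.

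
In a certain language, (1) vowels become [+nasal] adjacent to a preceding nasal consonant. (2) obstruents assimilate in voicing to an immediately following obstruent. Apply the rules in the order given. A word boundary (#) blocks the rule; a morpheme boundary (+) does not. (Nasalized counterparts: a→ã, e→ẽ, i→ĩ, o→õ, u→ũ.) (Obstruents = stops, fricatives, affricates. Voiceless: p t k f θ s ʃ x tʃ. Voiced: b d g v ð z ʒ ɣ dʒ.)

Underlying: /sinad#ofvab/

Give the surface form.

Rule 1: /a/ after nasal /n/ → [ã]
After rule 1: sinãd#ofvab
Rule 2: /f/ before /v/ (voiced) → [v]

[sinãd#ovvab]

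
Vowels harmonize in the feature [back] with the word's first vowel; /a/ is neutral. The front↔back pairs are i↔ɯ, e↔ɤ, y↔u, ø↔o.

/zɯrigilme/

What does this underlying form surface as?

[zɯrɯgɯlmɤ]

/i/ harmonizes with /ɯ/ ([+back]) → [ɯ]
/i/ harmonizes with /ɯ/ ([+back]) → [ɯ]
/e/ harmonizes with /ɯ/ ([+back]) → [ɤ]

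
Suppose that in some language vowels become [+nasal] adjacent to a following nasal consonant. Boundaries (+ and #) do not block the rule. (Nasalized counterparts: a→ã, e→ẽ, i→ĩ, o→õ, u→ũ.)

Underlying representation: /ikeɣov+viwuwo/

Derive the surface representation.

no segment meets the rule's conditions; no change.

[ikeɣov+viwuwo]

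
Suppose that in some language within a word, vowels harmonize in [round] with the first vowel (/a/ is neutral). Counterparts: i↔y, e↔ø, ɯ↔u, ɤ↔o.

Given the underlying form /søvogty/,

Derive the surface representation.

no segment meets the rule's conditions; no change.

[søvogty]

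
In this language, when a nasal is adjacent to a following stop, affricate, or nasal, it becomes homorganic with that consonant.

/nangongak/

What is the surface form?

[naŋgoŋgak]

/n/ before /g/ (velar) → [ŋ]
/n/ before /g/ (velar) → [ŋ]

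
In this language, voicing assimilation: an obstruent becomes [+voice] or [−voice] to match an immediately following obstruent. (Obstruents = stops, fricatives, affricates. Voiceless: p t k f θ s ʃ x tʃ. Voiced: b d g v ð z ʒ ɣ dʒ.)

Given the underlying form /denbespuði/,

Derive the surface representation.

no segment meets the rule's conditions; no change.

[denbespuði]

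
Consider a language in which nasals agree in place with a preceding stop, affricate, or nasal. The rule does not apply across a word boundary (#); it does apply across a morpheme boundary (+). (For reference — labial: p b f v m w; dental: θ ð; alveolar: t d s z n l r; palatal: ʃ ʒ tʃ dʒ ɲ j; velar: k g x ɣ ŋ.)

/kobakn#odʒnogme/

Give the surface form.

[kobakŋ#odʒɲogŋe]

/n/ after /k/ (velar) → [ŋ]
/n/ after /dʒ/ (palatal) → [ɲ]
/m/ after /g/ (velar) → [ŋ]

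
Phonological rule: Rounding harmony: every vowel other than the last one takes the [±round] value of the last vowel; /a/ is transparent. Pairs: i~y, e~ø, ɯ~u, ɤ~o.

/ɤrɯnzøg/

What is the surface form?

/ɤ/ harmonizes with /ø/ ([+round]) → [o]
/ɯ/ harmonizes with /ø/ ([+round]) → [u]

[orunzøg]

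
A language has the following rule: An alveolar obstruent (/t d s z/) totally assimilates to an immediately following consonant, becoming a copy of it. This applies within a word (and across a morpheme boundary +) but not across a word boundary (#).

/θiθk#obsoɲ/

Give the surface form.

no segment meets the rule's conditions; no change.

[θiθk#obsoɲ]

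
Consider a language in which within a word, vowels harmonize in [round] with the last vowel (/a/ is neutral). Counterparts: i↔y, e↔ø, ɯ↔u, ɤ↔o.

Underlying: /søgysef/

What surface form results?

[segisef]

/ø/ harmonizes with /e/ ([-round]) → [e]
/y/ harmonizes with /e/ ([-round]) → [i]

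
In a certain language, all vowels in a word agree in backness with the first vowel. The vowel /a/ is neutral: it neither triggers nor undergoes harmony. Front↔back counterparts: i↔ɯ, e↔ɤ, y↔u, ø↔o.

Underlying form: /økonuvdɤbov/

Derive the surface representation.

/o/ harmonizes with /ø/ ([-back]) → [ø]
/u/ harmonizes with /ø/ ([-back]) → [y]
/ɤ/ harmonizes with /ø/ ([-back]) → [e]
/o/ harmonizes with /ø/ ([-back]) → [ø]

[økønyvdebøv]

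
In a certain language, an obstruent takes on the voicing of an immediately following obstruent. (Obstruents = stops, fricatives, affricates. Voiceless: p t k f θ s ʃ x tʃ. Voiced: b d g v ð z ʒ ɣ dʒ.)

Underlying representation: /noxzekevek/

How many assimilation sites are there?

/x/ before /z/ (voiced) → [ɣ]
1 segment changes.

1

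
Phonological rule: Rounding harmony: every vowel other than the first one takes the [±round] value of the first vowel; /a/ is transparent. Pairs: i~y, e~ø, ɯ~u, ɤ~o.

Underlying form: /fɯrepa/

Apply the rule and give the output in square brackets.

[fɯrepa]

no segment meets the rule's conditions; no change.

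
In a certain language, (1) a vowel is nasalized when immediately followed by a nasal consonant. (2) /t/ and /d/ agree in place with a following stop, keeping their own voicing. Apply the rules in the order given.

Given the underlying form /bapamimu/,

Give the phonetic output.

[bapãmĩmu]

Rule 1: /a/ before nasal /m/ → [ã]
Rule 1: /i/ before nasal /m/ → [ĩ]
After rule 1: bapãmĩmu
Rule 2: no segment meets the rule's conditions; no change.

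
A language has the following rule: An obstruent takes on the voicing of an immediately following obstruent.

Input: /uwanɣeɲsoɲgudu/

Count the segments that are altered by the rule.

No segment meets the rule's conditions.

0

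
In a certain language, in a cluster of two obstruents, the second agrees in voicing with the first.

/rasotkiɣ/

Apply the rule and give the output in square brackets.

no segment meets the rule's conditions; no change.

[rasotkiɣ]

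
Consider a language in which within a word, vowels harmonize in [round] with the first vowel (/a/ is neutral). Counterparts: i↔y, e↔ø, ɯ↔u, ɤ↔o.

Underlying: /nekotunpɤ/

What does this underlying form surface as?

/o/ harmonizes with /e/ ([-round]) → [ɤ]
/u/ harmonizes with /e/ ([-round]) → [ɯ]

[nekɤtɯnpɤ]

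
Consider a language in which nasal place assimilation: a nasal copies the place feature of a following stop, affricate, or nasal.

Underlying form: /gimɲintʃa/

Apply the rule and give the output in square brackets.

/m/ before /ɲ/ (palatal) → [ɲ]
/n/ before /tʃ/ (palatal) → [ɲ]

[giɲɲiɲtʃa]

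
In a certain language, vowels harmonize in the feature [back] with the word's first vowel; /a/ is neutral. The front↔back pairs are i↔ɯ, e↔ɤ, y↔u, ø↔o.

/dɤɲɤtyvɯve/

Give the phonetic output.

/y/ harmonizes with /ɤ/ ([+back]) → [u]
/e/ harmonizes with /ɤ/ ([+back]) → [ɤ]

[dɤɲɤtuvɯvɤ]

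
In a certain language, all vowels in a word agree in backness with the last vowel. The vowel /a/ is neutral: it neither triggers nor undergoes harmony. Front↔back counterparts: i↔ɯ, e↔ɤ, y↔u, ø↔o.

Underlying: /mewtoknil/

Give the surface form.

/o/ harmonizes with /i/ ([-back]) → [ø]

[mewtøknil]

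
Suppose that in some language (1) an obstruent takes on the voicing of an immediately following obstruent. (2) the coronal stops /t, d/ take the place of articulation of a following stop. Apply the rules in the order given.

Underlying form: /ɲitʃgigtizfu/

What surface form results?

Rule 1: /tʃ/ before /g/ (voiced) → [dʒ]
Rule 1: /g/ before /t/ (voiceless) → [k]
Rule 1: /z/ before /f/ (voiceless) → [s]
After rule 1: ɲidʒgiktisfu
Rule 2: no segment meets the rule's conditions; no change.

[ɲidʒgiktisfu]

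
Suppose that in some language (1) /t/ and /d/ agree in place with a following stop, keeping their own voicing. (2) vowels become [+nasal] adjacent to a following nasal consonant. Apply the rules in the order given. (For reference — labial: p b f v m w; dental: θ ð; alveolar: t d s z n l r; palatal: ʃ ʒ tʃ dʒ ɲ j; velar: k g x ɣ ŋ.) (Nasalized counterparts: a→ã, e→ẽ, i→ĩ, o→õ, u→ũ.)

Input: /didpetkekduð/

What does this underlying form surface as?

Rule 1: /d/ before /p/ (labial) → [b]
Rule 1: /t/ before /k/ (velar) → [k]
After rule 1: dibpekkekduð
Rule 2: no segment meets the rule's conditions; no change.

[dibpekkekduð]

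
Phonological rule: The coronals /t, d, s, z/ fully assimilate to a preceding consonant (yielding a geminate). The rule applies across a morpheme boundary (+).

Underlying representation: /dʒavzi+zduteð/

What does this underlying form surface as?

[dʒavvi+zzuteð]

/z/ after /v/ → [v] (total assimilation)
/d/ after /z/ → [z] (total assimilation)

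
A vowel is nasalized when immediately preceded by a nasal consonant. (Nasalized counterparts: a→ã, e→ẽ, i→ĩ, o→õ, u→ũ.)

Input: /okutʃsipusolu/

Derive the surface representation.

no segment meets the rule's conditions; no change.

[okutʃsipusolu]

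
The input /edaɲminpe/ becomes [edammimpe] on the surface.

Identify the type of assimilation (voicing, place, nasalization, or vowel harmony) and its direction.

/ɲ/→[m] /n/→[m].
Each target copies a feature from the following segment, so the direction is regressive.

place assimilation, regressive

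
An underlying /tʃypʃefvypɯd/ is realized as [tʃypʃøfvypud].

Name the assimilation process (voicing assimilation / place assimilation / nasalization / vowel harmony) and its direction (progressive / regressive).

vowel harmony, progressive

/e/→[ø] /ɯ/→[u].
Vowels agree with the first vowel, so the harmony is progressive.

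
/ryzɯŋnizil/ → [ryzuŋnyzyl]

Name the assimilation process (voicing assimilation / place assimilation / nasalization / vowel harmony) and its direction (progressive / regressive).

vowel harmony, progressive

/ɯ/→[u] /i/→[y] /i/→[y].
Vowels agree with the first vowel, so the harmony is progressive.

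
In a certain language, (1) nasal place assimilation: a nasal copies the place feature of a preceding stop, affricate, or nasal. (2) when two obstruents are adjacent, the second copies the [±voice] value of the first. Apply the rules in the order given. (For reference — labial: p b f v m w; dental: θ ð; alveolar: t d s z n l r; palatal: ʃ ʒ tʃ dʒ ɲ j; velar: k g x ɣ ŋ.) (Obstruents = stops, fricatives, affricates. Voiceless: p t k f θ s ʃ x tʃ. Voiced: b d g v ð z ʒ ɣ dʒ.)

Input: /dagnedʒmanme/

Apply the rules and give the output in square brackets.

Rule 1: /n/ after /g/ (velar) → [ŋ]
Rule 1: /m/ after /dʒ/ (palatal) → [ɲ]
Rule 1: /m/ after /n/ (alveolar) → [n]
After rule 1: dagŋedʒɲanne
Rule 2: no segment meets the rule's conditions; no change.

[dagŋedʒɲanne]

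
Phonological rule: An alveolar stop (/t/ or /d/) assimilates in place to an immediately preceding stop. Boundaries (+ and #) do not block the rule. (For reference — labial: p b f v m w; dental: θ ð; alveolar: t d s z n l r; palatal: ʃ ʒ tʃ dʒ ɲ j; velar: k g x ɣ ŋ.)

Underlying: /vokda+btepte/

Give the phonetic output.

[vokga+bpeppe]

/d/ after /k/ (velar) → [g]
/t/ after /b/ (labial) → [p]
/t/ after /p/ (labial) → [p]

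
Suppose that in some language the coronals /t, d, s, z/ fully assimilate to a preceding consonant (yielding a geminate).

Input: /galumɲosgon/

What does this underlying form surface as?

[galumɲosgon]

no segment meets the rule's conditions; no change.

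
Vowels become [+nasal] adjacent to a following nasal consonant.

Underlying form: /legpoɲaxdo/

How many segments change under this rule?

1

/o/ before nasal /ɲ/ → [õ]
1 segment changes.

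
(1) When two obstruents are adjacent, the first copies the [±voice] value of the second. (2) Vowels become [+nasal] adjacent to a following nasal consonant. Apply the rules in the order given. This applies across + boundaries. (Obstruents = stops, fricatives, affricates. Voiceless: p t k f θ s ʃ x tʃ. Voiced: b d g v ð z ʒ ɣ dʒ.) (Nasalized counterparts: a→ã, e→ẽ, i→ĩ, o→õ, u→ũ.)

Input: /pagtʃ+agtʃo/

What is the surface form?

Rule 1: /g/ before /tʃ/ (voiceless) → [k]
Rule 1: /g/ before /tʃ/ (voiceless) → [k]
After rule 1: paktʃ+aktʃo
Rule 2: no segment meets the rule's conditions; no change.

[paktʃ+aktʃo]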